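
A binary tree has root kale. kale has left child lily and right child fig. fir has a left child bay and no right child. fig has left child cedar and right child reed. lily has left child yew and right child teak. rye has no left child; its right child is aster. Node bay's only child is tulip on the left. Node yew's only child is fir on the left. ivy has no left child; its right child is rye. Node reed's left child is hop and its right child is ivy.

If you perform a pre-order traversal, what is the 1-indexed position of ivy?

12

Pre-order visits the node, then its left subtree, then its right subtree.
Visit kale.
At kale: go left to lily.
  Visit lily.
  At lily: go left to yew.
    Visit yew.
    At yew: go left to fir.
      Visit fir.
      At fir: go left to bay.
        Visit bay.
        At bay: go left to tulip.
          tulip is a leaf — visit tulip.
        At bay: no right child.
      At fir: no right child.
    At yew: no right child.
  At lily: go right to teak.
    teak is a leaf — visit teak.
At kale: go right to fig.
  Visit fig.
  At fig: go left to cedar.
    cedar is a leaf — visit cedar.
  At fig: go right to reed.
    Visit reed.
    At reed: go left to hop.
      hop is a leaf — visit hop.
    At reed: go right to ivy.
      Visit ivy.
      At ivy: no left child.
      At ivy: go right to rye.
        Visit rye.
        At rye: no left child.
        At rye: go right to aster.
          aster is a leaf — visit aster.
Full pre-order sequence: kale, lily, yew, fir, bay, tulip, teak, fig, cedar, reed, hop, ivy, rye, aster.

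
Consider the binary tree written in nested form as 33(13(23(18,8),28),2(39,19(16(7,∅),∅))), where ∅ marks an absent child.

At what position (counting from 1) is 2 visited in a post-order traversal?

Post-order visits the left subtree, then the right subtree, then the node.
At 33: go left to 13.
  At 13: go left to 23.
    At 23: go left to 18.
      18 is a leaf — visit 18.
    At 23: go right to 8.
      8 is a leaf — visit 8.
    Visit 23.
  At 13: go right to 28.
    28 is a leaf — visit 28.
  Visit 13.
At 33: go right to 2.
  At 2: go left to 39.
    39 is a leaf — visit 39.
  At 2: go right to 19.
    At 19: go left to 16.
      At 16: go left to 7.
        7 is a leaf — visit 7.
      At 16: no right child.
      Visit 16.
    At 19: no right child.
    Visit 19.
  Visit 2.
Visit 33.
Full post-order sequence: 18, 8, 23, 28, 13, 39, 7, 16, 19, 2, 33.

10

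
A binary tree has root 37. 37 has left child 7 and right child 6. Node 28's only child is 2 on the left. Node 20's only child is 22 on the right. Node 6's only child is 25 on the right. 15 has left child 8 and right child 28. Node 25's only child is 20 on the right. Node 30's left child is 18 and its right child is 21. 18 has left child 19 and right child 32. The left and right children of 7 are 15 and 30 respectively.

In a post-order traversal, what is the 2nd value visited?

2

Post-order visits the left subtree, then the right subtree, then the node.
At 37: go left to 7.
  At 7: go left to 15.
    At 15: go left to 8.
      8 is a leaf — visit 8.
    At 15: go right to 28.
      At 28: go left to 2.
        2 is a leaf — visit 2.
      At 28: no right child.
      Visit 28.
    Visit 15.
  At 7: go right to 30.
    At 30: go left to 18.
      At 18: go left to 19.
        19 is a leaf — visit 19.
      At 18: go right to 32.
        32 is a leaf — visit 32.
      Visit 18.
    At 30: go right to 21.
      21 is a leaf — visit 21.
    Visit 30.
  Visit 7.
At 37: go right to 6.
  At 6: no left child.
  At 6: go right to 25.
    At 25: no left child.
    At 25: go right to 20.
      At 20: no left child.
      At 20: go right to 22.
        22 is a leaf — visit 22.
      Visit 20.
    Visit 25.
  Visit 6.
Visit 37.
Full post-order sequence: 8, 2, 28, 15, 19, 32, 18, 21, 30, 7, 22, 20, 25, 6, 37.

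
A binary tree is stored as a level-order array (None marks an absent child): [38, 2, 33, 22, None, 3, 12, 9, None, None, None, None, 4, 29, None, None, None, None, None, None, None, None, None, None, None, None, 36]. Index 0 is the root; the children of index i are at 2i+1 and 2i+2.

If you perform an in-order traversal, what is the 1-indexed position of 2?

3

In-order visits the left subtree, then the node, then the right subtree.
At 38: go left to 2.
  At 2: go left to 22.
    At 22: go left to 9.
      9 is a leaf — visit 9.
    Visit 22.
    At 22: no right child.
  Visit 2.
  At 2: no right child.
Visit 38.
At 38: go right to 33.
  At 33: go left to 3.
    At 3: no left child.
    Visit 3.
    At 3: go right to 4.
      At 4: no left child.
      Visit 4.
      At 4: go right to 36.
        36 is a leaf — visit 36.
  Visit 33.
  At 33: go right to 12.
    At 12: go left to 29.
      29 is a leaf — visit 29.
    Visit 12.
    At 12: no right child.
Full in-order sequence: 9, 22, 2, 38, 3, 4, 36, 33, 29, 12.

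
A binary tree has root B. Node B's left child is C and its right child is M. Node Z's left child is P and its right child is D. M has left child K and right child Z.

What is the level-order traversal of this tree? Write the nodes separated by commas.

Level-order visits nodes level by level from the root, left to right within each level.
Level 0: B
Level 1: C, M
Level 2: K, Z
Level 3: P, D

B, C, M, K, Z, P, D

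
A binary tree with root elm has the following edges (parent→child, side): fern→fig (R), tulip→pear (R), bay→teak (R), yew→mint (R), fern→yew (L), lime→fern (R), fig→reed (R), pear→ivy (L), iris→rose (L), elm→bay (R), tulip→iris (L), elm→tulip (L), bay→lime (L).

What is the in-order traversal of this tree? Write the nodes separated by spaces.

rose iris tulip ivy pear elm lime yew mint fern fig reed bay teak

In-order visits the left subtree, then the node, then the right subtree.
At elm: go left to tulip.
  At tulip: go left to iris.
    At iris: go left to rose.
      rose is a leaf — visit rose.
    Visit iris.
    At iris: no right child.
  Visit tulip.
  At tulip: go right to pear.
    At pear: go left to ivy.
      ivy is a leaf — visit ivy.
    Visit pear.
    At pear: no right child.
Visit elm.
At elm: go right to bay.
  At bay: go left to lime.
    At lime: no left child.
    Visit lime.
    At lime: go right to fern.
      At fern: go left to yew.
        At yew: no left child.
        Visit yew.
        At yew: go right to mint.
          mint is a leaf — visit mint.
      Visit fern.
      At fern: go right to fig.
        At fig: no left child.
        Visit fig.
        At fig: go right to reed.
          reed is a leaf — visit reed.
  Visit bay.
  At bay: go right to teak.
    teak is a leaf — visit teak.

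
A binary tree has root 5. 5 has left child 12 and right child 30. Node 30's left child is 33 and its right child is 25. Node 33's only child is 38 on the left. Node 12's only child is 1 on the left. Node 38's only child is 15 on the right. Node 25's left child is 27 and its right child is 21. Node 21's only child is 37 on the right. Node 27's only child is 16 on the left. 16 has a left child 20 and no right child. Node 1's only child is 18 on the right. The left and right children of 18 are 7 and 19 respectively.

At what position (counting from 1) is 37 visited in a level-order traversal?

Level-order visits nodes level by level from the root, left to right within each level.
Level 0: 5
Level 1: 12, 30
Level 2: 1, 33, 25
Level 3: 18, 38, 27, 21
Level 4: 7, 19, 15, 16, 37
Level 5: 20
Full level-order sequence: 5, 12, 30, 1, 33, 25, 18, 38, 27, 21, 7, 19, 15, 16, 37, 20.

15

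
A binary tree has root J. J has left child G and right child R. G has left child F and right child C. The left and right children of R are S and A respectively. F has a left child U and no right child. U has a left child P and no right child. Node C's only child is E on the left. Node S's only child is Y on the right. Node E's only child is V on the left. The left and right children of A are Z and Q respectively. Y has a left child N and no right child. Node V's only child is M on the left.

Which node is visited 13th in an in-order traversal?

R

In-order visits the left subtree, then the node, then the right subtree.
At J: go left to G.
  At G: go left to F.
    At F: go left to U.
      At U: go left to P.
        P is a leaf — visit P.
      Visit U.
      At U: no right child.
    Visit F.
    At F: no right child.
  Visit G.
  At G: go right to C.
    At C: go left to E.
      At E: go left to V.
        At V: go left to M.
          M is a leaf — visit M.
        Visit V.
        At V: no right child.
      Visit E.
      At E: no right child.
    Visit C.
    At C: no right child.
Visit J.
At J: go right to R.
  At R: go left to S.
    At S: no left child.
    Visit S.
    At S: go right to Y.
      At Y: go left to N.
        N is a leaf — visit N.
      Visit Y.
      At Y: no right child.
  Visit R.
  At R: go right to A.
    At A: go left to Z.
      Z is a leaf — visit Z.
    Visit A.
    At A: go right to Q.
      Q is a leaf — visit Q.
Full in-order sequence: P, U, F, G, M, V, E, C, J, S, N, Y, R, Z, A, Q.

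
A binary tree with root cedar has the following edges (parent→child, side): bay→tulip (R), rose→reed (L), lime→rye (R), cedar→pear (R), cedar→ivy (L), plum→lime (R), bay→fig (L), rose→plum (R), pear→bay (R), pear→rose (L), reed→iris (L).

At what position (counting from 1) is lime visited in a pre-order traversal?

Pre-order visits the node, then its left subtree, then its right subtree.
Visit cedar.
At cedar: go left to ivy.
  ivy is a leaf — visit ivy.
At cedar: go right to pear.
  Visit pear.
  At pear: go left to rose.
    Visit rose.
    At rose: go left to reed.
      Visit reed.
      At reed: go left to iris.
        iris is a leaf — visit iris.
      At reed: no right child.
    At rose: go right to plum.
      Visit plum.
      At plum: no left child.
      At plum: go right to lime.
        Visit lime.
        At lime: no left child.
        At lime: go right to rye.
          rye is a leaf — visit rye.
  At pear: go right to bay.
    Visit bay.
    At bay: go left to fig.
      fig is a leaf — visit fig.
    At bay: go right to tulip.
      tulip is a leaf — visit tulip.
Full pre-order sequence: cedar, ivy, pear, rose, reed, iris, plum, lime, rye, bay, fig, tulip.

8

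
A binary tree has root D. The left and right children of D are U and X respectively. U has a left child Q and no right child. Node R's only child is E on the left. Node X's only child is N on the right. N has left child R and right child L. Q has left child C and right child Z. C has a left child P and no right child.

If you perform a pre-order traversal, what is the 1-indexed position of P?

Pre-order visits the node, then its left subtree, then its right subtree.
Visit D.
At D: go left to U.
  Visit U.
  At U: go left to Q.
    Visit Q.
    At Q: go left to C.
      Visit C.
      At C: go left to P.
        P is a leaf — visit P.
      At C: no right child.
    At Q: go right to Z.
      Z is a leaf — visit Z.
  At U: no right child.
At D: go right to X.
  Visit X.
  At X: no left child.
  At X: go right to N.
    Visit N.
    At N: go left to R.
      Visit R.
      At R: go left to E.
        E is a leaf — visit E.
      At R: no right child.
    At N: go right to L.
      L is a leaf — visit L.
Full pre-order sequence: D, U, Q, C, P, Z, X, N, R, E, L.

5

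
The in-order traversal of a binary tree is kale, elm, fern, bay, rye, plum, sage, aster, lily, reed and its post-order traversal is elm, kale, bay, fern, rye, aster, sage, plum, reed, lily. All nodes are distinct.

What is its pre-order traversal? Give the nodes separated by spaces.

lily plum rye fern kale elm bay sage aster reed

The last element of post-order is the root; it splits in-order into left and right subtrees.
Root lily: left subtree has 8 nodes {kale, elm, fern, bay, rye, plum, sage, aster}, right has 1 {reed}.
  Root plum: left subtree has 5 nodes {kale, elm, fern, bay, rye}, right has 2 {sage, aster}.
    Root rye: left subtree has 4 nodes {kale, elm, fern, bay}, right has 0 { }.
      Root fern: left subtree has 2 nodes {kale, elm}, right has 1 {bay}.
        Root kale: left subtree has 0 nodes { }, right has 1 {elm}.
    Root sage: left subtree has 0 nodes { }, right has 1 {aster}.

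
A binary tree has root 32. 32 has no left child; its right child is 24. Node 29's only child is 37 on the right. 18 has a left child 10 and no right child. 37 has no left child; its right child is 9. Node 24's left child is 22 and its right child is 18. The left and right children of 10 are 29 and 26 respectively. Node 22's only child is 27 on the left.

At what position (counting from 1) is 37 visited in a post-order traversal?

4

Post-order visits the left subtree, then the right subtree, then the node.
At 32: no left child.
At 32: go right to 24.
  At 24: go left to 22.
    At 22: go left to 27.
      27 is a leaf — visit 27.
    At 22: no right child.
    Visit 22.
  At 24: go right to 18.
    At 18: go left to 10.
      At 10: go left to 29.
        At 29: no left child.
        At 29: go right to 37.
          At 37: no left child.
          At 37: go right to 9.
            9 is a leaf — visit 9.
          Visit 37.
        Visit 29.
      At 10: go right to 26.
        26 is a leaf — visit 26.
      Visit 10.
    At 18: no right child.
    Visit 18.
  Visit 24.
Visit 32.
Full post-order sequence: 27, 22, 9, 37, 29, 26, 10, 18, 24, 32.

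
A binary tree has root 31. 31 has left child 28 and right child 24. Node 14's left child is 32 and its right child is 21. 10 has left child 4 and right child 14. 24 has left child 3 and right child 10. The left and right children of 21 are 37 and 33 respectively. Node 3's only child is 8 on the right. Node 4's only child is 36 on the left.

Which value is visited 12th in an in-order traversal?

21

In-order visits the left subtree, then the node, then the right subtree.
At 31: go left to 28.
  28 is a leaf — visit 28.
Visit 31.
At 31: go right to 24.
  At 24: go left to 3.
    At 3: no left child.
    Visit 3.
    At 3: go right to 8.
      8 is a leaf — visit 8.
  Visit 24.
  At 24: go right to 10.
    At 10: go left to 4.
      At 4: go left to 36.
        36 is a leaf — visit 36.
      Visit 4.
      At 4: no right child.
    Visit 10.
    At 10: go right to 14.
      At 14: go left to 32.
        32 is a leaf — visit 32.
      Visit 14.
      At 14: go right to 21.
        At 21: go left to 37.
          37 is a leaf — visit 37.
        Visit 21.
        At 21: go right to 33.
          33 is a leaf — visit 33.
Full in-order sequence: 28, 31, 3, 8, 24, 36, 4, 10, 32, 14, 37, 21, 33.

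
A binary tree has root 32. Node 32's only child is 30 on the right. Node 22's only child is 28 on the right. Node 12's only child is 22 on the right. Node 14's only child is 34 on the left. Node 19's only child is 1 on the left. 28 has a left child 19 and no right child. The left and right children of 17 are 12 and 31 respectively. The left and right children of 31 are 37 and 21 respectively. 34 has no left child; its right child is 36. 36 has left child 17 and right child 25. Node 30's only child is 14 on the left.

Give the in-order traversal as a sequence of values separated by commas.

In-order visits the left subtree, then the node, then the right subtree.
At 32: no left child.
Visit 32.
At 32: go right to 30.
  At 30: go left to 14.
    At 14: go left to 34.
      At 34: no left child.
      Visit 34.
      At 34: go right to 36.
        At 36: go left to 17.
          At 17: go left to 12.
            At 12: no left child.
            Visit 12.
            At 12: go right to 22.
              At 22: no left child.
              Visit 22.
              At 22: go right to 28.
                At 28: go left to 19.
                  At 19: go left to 1.
                    1 is a leaf — visit 1.
                  Visit 19.
                  At 19: no right child.
                Visit 28.
                At 28: no right child.
          Visit 17.
          At 17: go right to 31.
            At 31: go left to 37.
              37 is a leaf — visit 37.
            Visit 31.
            At 31: go right to 21.
              21 is a leaf — visit 21.
        Visit 36.
        At 36: go right to 25.
          25 is a leaf — visit 25.
    Visit 14.
    At 14: no right child.
  Visit 30.
  At 30: no right child.

32, 34, 12, 22, 1, 19, 28, 17, 37, 31, 21, 36, 25, 14, 30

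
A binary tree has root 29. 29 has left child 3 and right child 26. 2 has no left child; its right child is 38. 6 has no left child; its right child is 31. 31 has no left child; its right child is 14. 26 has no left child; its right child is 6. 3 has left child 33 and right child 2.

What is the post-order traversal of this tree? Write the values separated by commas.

Post-order visits the left subtree, then the right subtree, then the node.
At 29: go left to 3.
  At 3: go left to 33.
    33 is a leaf — visit 33.
  At 3: go right to 2.
    At 2: no left child.
    At 2: go right to 38.
      38 is a leaf — visit 38.
    Visit 2.
  Visit 3.
At 29: go right to 26.
  At 26: no left child.
  At 26: go right to 6.
    At 6: no left child.
    At 6: go right to 31.
      At 31: no left child.
      At 31: go right to 14.
        14 is a leaf — visit 14.
      Visit 31.
    Visit 6.
  Visit 26.
Visit 29.

33, 38, 2, 3, 14, 31, 6, 26, 29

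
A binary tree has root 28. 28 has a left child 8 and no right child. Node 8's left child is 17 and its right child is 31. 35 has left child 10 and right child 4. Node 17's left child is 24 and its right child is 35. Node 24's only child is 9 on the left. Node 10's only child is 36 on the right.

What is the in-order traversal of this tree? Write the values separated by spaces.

In-order visits the left subtree, then the node, then the right subtree.
At 28: go left to 8.
  At 8: go left to 17.
    At 17: go left to 24.
      At 24: go left to 9.
        9 is a leaf — visit 9.
      Visit 24.
      At 24: no right child.
    Visit 17.
    At 17: go right to 35.
      At 35: go left to 10.
        At 10: no left child.
        Visit 10.
        At 10: go right to 36.
          36 is a leaf — visit 36.
      Visit 35.
      At 35: go right to 4.
        4 is a leaf — visit 4.
  Visit 8.
  At 8: go right to 31.
    31 is a leaf — visit 31.
Visit 28.
At 28: no right child.

9 24 17 10 36 35 4 8 31 28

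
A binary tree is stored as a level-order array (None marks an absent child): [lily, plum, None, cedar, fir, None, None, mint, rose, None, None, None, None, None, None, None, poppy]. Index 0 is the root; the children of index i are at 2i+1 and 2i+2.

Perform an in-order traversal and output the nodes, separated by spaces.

mint poppy cedar rose plum fir lily

In-order visits the left subtree, then the node, then the right subtree.
At lily: go left to plum.
  At plum: go left to cedar.
    At cedar: go left to mint.
      At mint: no left child.
      Visit mint.
      At mint: go right to poppy.
        poppy is a leaf — visit poppy.
    Visit cedar.
    At cedar: go right to rose.
      rose is a leaf — visit rose.
  Visit plum.
  At plum: go right to fir.
    fir is a leaf — visit fir.
Visit lily.
At lily: no right child.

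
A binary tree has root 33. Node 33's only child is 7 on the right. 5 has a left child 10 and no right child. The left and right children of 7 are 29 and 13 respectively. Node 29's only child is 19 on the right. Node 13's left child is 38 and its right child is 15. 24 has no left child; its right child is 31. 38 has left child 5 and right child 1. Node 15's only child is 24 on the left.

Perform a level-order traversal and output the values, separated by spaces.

Level-order visits nodes level by level from the root, left to right within each level.
Level 0: 33
Level 1: 7
Level 2: 29, 13
Level 3: 19, 38, 15
Level 4: 5, 1, 24
Level 5: 10, 31

33 7 29 13 19 38 15 5 1 24 10 31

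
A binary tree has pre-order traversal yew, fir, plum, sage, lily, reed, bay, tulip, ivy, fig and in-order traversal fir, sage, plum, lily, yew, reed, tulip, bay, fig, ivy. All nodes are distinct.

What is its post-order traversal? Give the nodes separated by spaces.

sage lily plum fir tulip fig ivy bay reed yew

The first element of pre-order is the root; it splits in-order into left and right subtrees.
Root yew: left subtree has 4 nodes {fir, sage, plum, lily}, right has 5 {reed, tulip, bay, fig, ivy}.
  Root fir: left subtree has 0 nodes { }, right has 3 {sage, plum, lily}.
    Root plum: left subtree has 1 node {sage}, right has 1 {lily}.
  Root reed: left subtree has 0 nodes { }, right has 4 {tulip, bay, fig, ivy}.
    Root bay: left subtree has 1 node {tulip}, right has 2 {fig, ivy}.
      Root ivy: left subtree has 1 node {fig}, right has 0 { }.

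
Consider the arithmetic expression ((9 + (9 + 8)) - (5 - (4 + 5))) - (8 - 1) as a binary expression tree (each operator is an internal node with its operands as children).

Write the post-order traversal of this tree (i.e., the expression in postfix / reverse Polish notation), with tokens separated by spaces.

Post-order on an expression tree gives postfix notation: for each operator, emit left operand, right operand, then the operator.

9 9 8 + + 5 4 5 + - - 8 1 - -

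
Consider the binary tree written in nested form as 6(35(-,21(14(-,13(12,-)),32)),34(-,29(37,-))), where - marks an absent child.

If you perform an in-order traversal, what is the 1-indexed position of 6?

7

In-order visits the left subtree, then the node, then the right subtree.
At 6: go left to 35.
  At 35: no left child.
  Visit 35.
  At 35: go right to 21.
    At 21: go left to 14.
      At 14: no left child.
      Visit 14.
      At 14: go right to 13.
        At 13: go left to 12.
          12 is a leaf — visit 12.
        Visit 13.
        At 13: no right child.
    Visit 21.
    At 21: go right to 32.
      32 is a leaf — visit 32.
Visit 6.
At 6: go right to 34.
  At 34: no left child.
  Visit 34.
  At 34: go right to 29.
    At 29: go left to 37.
      37 is a leaf — visit 37.
    Visit 29.
    At 29: no right child.
Full in-order sequence: 35, 14, 12, 13, 21, 32, 6, 34, 37, 29.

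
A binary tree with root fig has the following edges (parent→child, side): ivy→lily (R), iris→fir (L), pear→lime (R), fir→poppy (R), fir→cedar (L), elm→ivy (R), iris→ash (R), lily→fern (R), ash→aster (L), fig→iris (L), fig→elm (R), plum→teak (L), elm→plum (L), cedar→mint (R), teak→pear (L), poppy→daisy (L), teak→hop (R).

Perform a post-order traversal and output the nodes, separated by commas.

mint, cedar, daisy, poppy, fir, aster, ash, iris, lime, pear, hop, teak, plum, fern, lily, ivy, elm, fig

Post-order visits the left subtree, then the right subtree, then the node.
At fig: go left to iris.
  At iris: go left to fir.
    At fir: go left to cedar.
      At cedar: no left child.
      At cedar: go right to mint.
        mint is a leaf — visit mint.
      Visit cedar.
    At fir: go right to poppy.
      At poppy: go left to daisy.
        daisy is a leaf — visit daisy.
      At poppy: no right child.
      Visit poppy.
    Visit fir.
  At iris: go right to ash.
    At ash: go left to aster.
      aster is a leaf — visit aster.
    At ash: no right child.
    Visit ash.
  Visit iris.
At fig: go right to elm.
  At elm: go left to plum.
    At plum: go left to teak.
      At teak: go left to pear.
        At pear: no left child.
        At pear: go right to lime.
          lime is a leaf — visit lime.
        Visit pear.
      At teak: go right to hop.
        hop is a leaf — visit hop.
      Visit teak.
    At plum: no right child.
    Visit plum.
  At elm: go right to ivy.
    At ivy: no left child.
    At ivy: go right to lily.
      At lily: no left child.
      At lily: go right to fern.
        fern is a leaf — visit fern.
      Visit lily.
    Visit ivy.
  Visit elm.
Visit fig.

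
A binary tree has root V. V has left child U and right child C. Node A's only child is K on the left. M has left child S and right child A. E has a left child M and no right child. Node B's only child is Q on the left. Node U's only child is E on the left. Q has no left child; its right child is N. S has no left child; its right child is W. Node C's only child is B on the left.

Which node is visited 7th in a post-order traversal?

U

Post-order visits the left subtree, then the right subtree, then the node.
At V: go left to U.
  At U: go left to E.
    At E: go left to M.
      At M: go left to S.
        At S: no left child.
        At S: go right to W.
          W is a leaf — visit W.
        Visit S.
      At M: go right to A.
        At A: go left to K.
          K is a leaf — visit K.
        At A: no right child.
        Visit A.
      Visit M.
    At E: no right child.
    Visit E.
  At U: no right child.
  Visit U.
At V: go right to C.
  At C: go left to B.
    At B: go left to Q.
      At Q: no left child.
      At Q: go right to N.
        N is a leaf — visit N.
      Visit Q.
    At B: no right child.
    Visit B.
  At C: no right child.
  Visit C.
Visit V.
Full post-order sequence: W, S, K, A, M, E, U, N, Q, B, C, V.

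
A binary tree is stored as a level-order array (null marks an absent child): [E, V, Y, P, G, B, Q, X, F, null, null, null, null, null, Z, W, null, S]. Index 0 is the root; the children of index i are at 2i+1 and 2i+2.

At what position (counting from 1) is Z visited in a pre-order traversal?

Pre-order visits the node, then its left subtree, then its right subtree.
Visit E.
At E: go left to V.
  Visit V.
  At V: go left to P.
    Visit P.
    At P: go left to X.
      Visit X.
      At X: go left to W.
        W is a leaf — visit W.
      At X: no right child.
    At P: go right to F.
      Visit F.
      At F: go left to S.
        S is a leaf — visit S.
      At F: no right child.
  At V: go right to G.
    G is a leaf — visit G.
At E: go right to Y.
  Visit Y.
  At Y: go left to B.
    B is a leaf — visit B.
  At Y: go right to Q.
    Visit Q.
    At Q: no left child.
    At Q: go right to Z.
      Z is a leaf — visit Z.
Full pre-order sequence: E, V, P, X, W, F, S, G, Y, B, Q, Z.

12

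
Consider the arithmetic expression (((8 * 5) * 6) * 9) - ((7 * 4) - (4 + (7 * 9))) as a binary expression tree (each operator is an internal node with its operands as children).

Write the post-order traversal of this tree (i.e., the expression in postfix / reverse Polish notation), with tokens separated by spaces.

Post-order on an expression tree gives postfix notation: for each operator, emit left operand, right operand, then the operator.

8 5 * 6 * 9 * 7 4 * 4 7 9 * + - -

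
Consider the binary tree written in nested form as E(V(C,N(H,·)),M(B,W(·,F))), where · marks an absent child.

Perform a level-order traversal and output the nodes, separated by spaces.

E V M C N B W H F

Level-order visits nodes level by level from the root, left to right within each level.
Level 0: E
Level 1: V, M
Level 2: C, N, B, W
Level 3: H, F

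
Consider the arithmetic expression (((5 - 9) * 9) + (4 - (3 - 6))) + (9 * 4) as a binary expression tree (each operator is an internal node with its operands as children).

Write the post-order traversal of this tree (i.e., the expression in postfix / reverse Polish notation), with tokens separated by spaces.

Post-order on an expression tree gives postfix notation: for each operator, emit left operand, right operand, then the operator.

5 9 - 9 * 4 3 6 - - + 9 4 * +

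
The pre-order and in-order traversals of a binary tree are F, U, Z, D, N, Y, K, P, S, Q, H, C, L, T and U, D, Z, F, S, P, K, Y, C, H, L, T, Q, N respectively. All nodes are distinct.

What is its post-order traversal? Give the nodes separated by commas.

The first element of pre-order is the root; it splits in-order into left and right subtrees.
Root F: left subtree has 3 nodes {U, D, Z}, right has 10 {S, P, K, Y, C, H, L, T, Q, N}.
  Root U: left subtree has 0 nodes { }, right has 2 {D, Z}.
    Root Z: left subtree has 1 node {D}, right has 0 { }.
  Root N: left subtree has 9 nodes {S, P, K, Y, C, H, L, T, Q}, right has 0 { }.
    Root Y: left subtree has 3 nodes {S, P, K}, right has 5 {C, H, L, T, Q}.
      Root K: left subtree has 2 nodes {S, P}, right has 0 { }.
        Root P: left subtree has 1 node {S}, right has 0 { }.
      Root Q: left subtree has 4 nodes {C, H, L, T}, right has 0 { }.
        Root H: left subtree has 1 node {C}, right has 2 {L, T}.
          Root L: left subtree has 0 nodes { }, right has 1 {T}.

D, Z, U, S, P, K, C, T, L, H, Q, Y, N, F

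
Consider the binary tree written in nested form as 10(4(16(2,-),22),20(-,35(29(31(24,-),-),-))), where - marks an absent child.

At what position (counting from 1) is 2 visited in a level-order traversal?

Level-order visits nodes level by level from the root, left to right within each level.
Level 0: 10
Level 1: 4, 20
Level 2: 16, 22, 35
Level 3: 2, 29
Level 4: 31
Level 5: 24
Full level-order sequence: 10, 4, 20, 16, 22, 35, 2, 29, 31, 24.

7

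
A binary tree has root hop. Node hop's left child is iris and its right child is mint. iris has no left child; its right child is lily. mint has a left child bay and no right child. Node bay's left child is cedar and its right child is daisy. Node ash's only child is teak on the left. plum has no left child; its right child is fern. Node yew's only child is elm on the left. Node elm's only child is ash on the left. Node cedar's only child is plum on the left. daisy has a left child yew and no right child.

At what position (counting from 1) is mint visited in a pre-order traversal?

Pre-order visits the node, then its left subtree, then its right subtree.
Visit hop.
At hop: go left to iris.
  Visit iris.
  At iris: no left child.
  At iris: go right to lily.
    lily is a leaf — visit lily.
At hop: go right to mint.
  Visit mint.
  At mint: go left to bay.
    Visit bay.
    At bay: go left to cedar.
      Visit cedar.
      At cedar: go left to plum.
        Visit plum.
        At plum: no left child.
        At plum: go right to fern.
          fern is a leaf — visit fern.
      At cedar: no right child.
    At bay: go right to daisy.
      Visit daisy.
      At daisy: go left to yew.
        Visit yew.
        At yew: go left to elm.
          Visit elm.
          At elm: go left to ash.
            Visit ash.
            At ash: go left to teak.
              teak is a leaf — visit teak.
            At ash: no right child.
          At elm: no right child.
        At yew: no right child.
      At daisy: no right child.
  At mint: no right child.
Full pre-order sequence: hop, iris, lily, mint, bay, cedar, plum, fern, daisy, yew, elm, ash, teak.

4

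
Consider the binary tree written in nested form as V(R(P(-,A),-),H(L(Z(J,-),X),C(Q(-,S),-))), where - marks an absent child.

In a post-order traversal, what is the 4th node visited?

J

Post-order visits the left subtree, then the right subtree, then the node.
At V: go left to R.
  At R: go left to P.
    At P: no left child.
    At P: go right to A.
      A is a leaf — visit A.
    Visit P.
  At R: no right child.
  Visit R.
At V: go right to H.
  At H: go left to L.
    At L: go left to Z.
      At Z: go left to J.
        J is a leaf — visit J.
      At Z: no right child.
      Visit Z.
    At L: go right to X.
      X is a leaf — visit X.
    Visit L.
  At H: go right to C.
    At C: go left to Q.
      At Q: no left child.
      At Q: go right to S.
        S is a leaf — visit S.
      Visit Q.
    At C: no right child.
    Visit C.
  Visit H.
Visit V.
Full post-order sequence: A, P, R, J, Z, X, L, S, Q, C, H, V.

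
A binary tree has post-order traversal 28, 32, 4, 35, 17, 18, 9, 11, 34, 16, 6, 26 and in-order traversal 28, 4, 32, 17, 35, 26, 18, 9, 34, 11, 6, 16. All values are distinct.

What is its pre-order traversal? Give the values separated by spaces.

The last element of post-order is the root; it splits in-order into left and right subtrees.
Root 26: left subtree has 5 nodes {28, 4, 32, 17, 35}, right has 6 {18, 9, 34, 11, 6, 16}.
  Root 17: left subtree has 3 nodes {28, 4, 32}, right has 1 {35}.
    Root 4: left subtree has 1 node {28}, right has 1 {32}.
  Root 6: left subtree has 4 nodes {18, 9, 34, 11}, right has 1 {16}.
    Root 34: left subtree has 2 nodes {18, 9}, right has 1 {11}.
      Root 9: left subtree has 1 node {18}, right has 0 { }.

26 17 4 28 32 35 6 34 9 18 11 16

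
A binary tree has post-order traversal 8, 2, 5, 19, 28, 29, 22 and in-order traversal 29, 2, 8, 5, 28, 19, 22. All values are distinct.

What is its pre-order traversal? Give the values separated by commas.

The last element of post-order is the root; it splits in-order into left and right subtrees.
Root 22: left subtree has 6 nodes {29, 2, 8, 5, 28, 19}, right has 0 { }.
  Root 29: left subtree has 0 nodes { }, right has 5 {2, 8, 5, 28, 19}.
    Root 28: left subtree has 3 nodes {2, 8, 5}, right has 1 {19}.
      Root 5: left subtree has 2 nodes {2, 8}, right has 0 { }.
        Root 2: left subtree has 0 nodes { }, right has 1 {8}.

22, 29, 28, 5, 2, 8, 19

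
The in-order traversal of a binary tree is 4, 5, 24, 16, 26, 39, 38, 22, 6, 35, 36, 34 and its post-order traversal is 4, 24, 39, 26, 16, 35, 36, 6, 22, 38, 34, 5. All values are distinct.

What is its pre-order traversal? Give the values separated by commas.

The last element of post-order is the root; it splits in-order into left and right subtrees.
Root 5: left subtree has 1 node {4}, right has 10 {24, 16, 26, 39, 38, 22, 6, 35, 36, 34}.
  Root 34: left subtree has 9 nodes {24, 16, 26, 39, 38, 22, 6, 35, 36}, right has 0 { }.
    Root 38: left subtree has 4 nodes {24, 16, 26, 39}, right has 4 {22, 6, 35, 36}.
      Root 16: left subtree has 1 node {24}, right has 2 {26, 39}.
        Root 26: left subtree has 0 nodes { }, right has 1 {39}.
      Root 22: left subtree has 0 nodes { }, right has 3 {6, 35, 36}.
        Root 6: left subtree has 0 nodes { }, right has 2 {35, 36}.
          Root 36: left subtree has 1 node {35}, right has 0 { }.

5, 4, 34, 38, 16, 24, 26, 39, 22, 6, 36, 35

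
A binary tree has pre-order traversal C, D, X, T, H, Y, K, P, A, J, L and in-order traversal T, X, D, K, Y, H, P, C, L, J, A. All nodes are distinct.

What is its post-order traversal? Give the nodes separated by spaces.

T X K Y P H D L J A C

The first element of pre-order is the root; it splits in-order into left and right subtrees.
Root C: left subtree has 7 nodes {T, X, D, K, Y, H, P}, right has 3 {L, J, A}.
  Root D: left subtree has 2 nodes {T, X}, right has 4 {K, Y, H, P}.
    Root X: left subtree has 1 node {T}, right has 0 { }.
    Root H: left subtree has 2 nodes {K, Y}, right has 1 {P}.
      Root Y: left subtree has 1 node {K}, right has 0 { }.
  Root A: left subtree has 2 nodes {L, J}, right has 0 { }.
    Root J: left subtree has 1 node {L}, right has 0 { }.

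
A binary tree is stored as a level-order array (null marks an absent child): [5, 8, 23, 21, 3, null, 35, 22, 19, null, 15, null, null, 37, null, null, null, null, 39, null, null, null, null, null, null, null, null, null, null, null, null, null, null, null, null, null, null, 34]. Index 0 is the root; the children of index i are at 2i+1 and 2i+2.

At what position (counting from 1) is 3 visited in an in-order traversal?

7

In-order visits the left subtree, then the node, then the right subtree.
At 5: go left to 8.
  At 8: go left to 21.
    At 21: go left to 22.
      22 is a leaf — visit 22.
    Visit 21.
    At 21: go right to 19.
      At 19: no left child.
      Visit 19.
      At 19: go right to 39.
        At 39: go left to 34.
          34 is a leaf — visit 34.
        Visit 39.
        At 39: no right child.
  Visit 8.
  At 8: go right to 3.
    At 3: no left child.
    Visit 3.
    At 3: go right to 15.
      15 is a leaf — visit 15.
Visit 5.
At 5: go right to 23.
  At 23: no left child.
  Visit 23.
  At 23: go right to 35.
    At 35: go left to 37.
      37 is a leaf — visit 37.
    Visit 35.
    At 35: no right child.
Full in-order sequence: 22, 21, 19, 34, 39, 8, 3, 15, 5, 23, 37, 35.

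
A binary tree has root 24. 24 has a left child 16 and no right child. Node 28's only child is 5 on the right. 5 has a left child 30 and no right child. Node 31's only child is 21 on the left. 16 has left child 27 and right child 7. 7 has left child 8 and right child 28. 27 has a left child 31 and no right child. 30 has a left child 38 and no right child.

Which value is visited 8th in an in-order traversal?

38

In-order visits the left subtree, then the node, then the right subtree.
At 24: go left to 16.
  At 16: go left to 27.
    At 27: go left to 31.
      At 31: go left to 21.
        21 is a leaf — visit 21.
      Visit 31.
      At 31: no right child.
    Visit 27.
    At 27: no right child.
  Visit 16.
  At 16: go right to 7.
    At 7: go left to 8.
      8 is a leaf — visit 8.
    Visit 7.
    At 7: go right to 28.
      At 28: no left child.
      Visit 28.
      At 28: go right to 5.
        At 5: go left to 30.
          At 30: go left to 38.
            38 is a leaf — visit 38.
          Visit 30.
          At 30: no right child.
        Visit 5.
        At 5: no right child.
Visit 24.
At 24: no right child.
Full in-order sequence: 21, 31, 27, 16, 8, 7, 28, 38, 30, 5, 24.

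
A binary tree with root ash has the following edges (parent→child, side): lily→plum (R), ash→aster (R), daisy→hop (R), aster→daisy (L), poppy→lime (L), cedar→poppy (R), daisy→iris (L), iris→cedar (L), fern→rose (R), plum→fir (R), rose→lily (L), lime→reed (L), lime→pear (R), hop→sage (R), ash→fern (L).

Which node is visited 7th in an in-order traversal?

In-order visits the left subtree, then the node, then the right subtree.
At ash: go left to fern.
  At fern: no left child.
  Visit fern.
  At fern: go right to rose.
    At rose: go left to lily.
      At lily: no left child.
      Visit lily.
      At lily: go right to plum.
        At plum: no left child.
        Visit plum.
        At plum: go right to fir.
          fir is a leaf — visit fir.
    Visit rose.
    At rose: no right child.
Visit ash.
At ash: go right to aster.
  At aster: go left to daisy.
    At daisy: go left to iris.
      At iris: go left to cedar.
        At cedar: no left child.
        Visit cedar.
        At cedar: go right to poppy.
          At poppy: go left to lime.
            At lime: go left to reed.
              reed is a leaf — visit reed.
            Visit lime.
            At lime: go right to pear.
              pear is a leaf — visit pear.
          Visit poppy.
          At poppy: no right child.
      Visit iris.
      At iris: no right child.
    Visit daisy.
    At daisy: go right to hop.
      At hop: no left child.
      Visit hop.
      At hop: go right to sage.
        sage is a leaf — visit sage.
  Visit aster.
  At aster: no right child.
Full in-order sequence: fern, lily, plum, fir, rose, ash, cedar, reed, lime, pear, poppy, iris, daisy, hop, sage, aster.

cedar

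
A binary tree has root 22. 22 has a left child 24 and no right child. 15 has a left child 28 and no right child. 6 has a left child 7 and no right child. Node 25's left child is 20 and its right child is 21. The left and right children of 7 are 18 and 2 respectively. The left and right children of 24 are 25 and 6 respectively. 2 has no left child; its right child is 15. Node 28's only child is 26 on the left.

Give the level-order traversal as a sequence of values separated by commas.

22, 24, 25, 6, 20, 21, 7, 18, 2, 15, 28, 26

Level-order visits nodes level by level from the root, left to right within each level.
Level 0: 22
Level 1: 24
Level 2: 25, 6
Level 3: 20, 21, 7
Level 4: 18, 2
Level 5: 15
Level 6: 28
Level 7: 26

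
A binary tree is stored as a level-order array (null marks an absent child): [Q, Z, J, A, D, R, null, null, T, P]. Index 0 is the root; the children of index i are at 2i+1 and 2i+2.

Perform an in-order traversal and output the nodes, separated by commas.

In-order visits the left subtree, then the node, then the right subtree.
At Q: go left to Z.
  At Z: go left to A.
    At A: no left child.
    Visit A.
    At A: go right to T.
      T is a leaf — visit T.
  Visit Z.
  At Z: go right to D.
    At D: go left to P.
      P is a leaf — visit P.
    Visit D.
    At D: no right child.
Visit Q.
At Q: go right to J.
  At J: go left to R.
    R is a leaf — visit R.
  Visit J.
  At J: no right child.

A, T, Z, P, D, Q, R, J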